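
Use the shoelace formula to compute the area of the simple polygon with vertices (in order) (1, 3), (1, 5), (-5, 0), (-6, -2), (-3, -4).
Area = 25

Shoelace formula: Area = (1/2) |Σ_i (x_i · y_{i+1} − x_{i+1} · y_i)| (indices mod n). Compute each cross term:
  (1)(5) − (1)(3) = 2
  (1)(0) − (-5)(5) = 25
  (-5)(-2) − (-6)(0) = 10
  (-6)(-4) − (-3)(-2) = 18
  (-3)(3) − (1)(-4) = -5
Sum = 50, so (signed) Area = 50/2 = 25, |Area| = 25.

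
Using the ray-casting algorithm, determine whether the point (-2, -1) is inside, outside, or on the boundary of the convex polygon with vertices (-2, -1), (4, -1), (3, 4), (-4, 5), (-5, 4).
The point (-2, -1) lies on the polygon boundary

Boundary check: the query satisfies the collinearity and bounding-box conditions for some polygon edge, so it lies exactly on the boundary.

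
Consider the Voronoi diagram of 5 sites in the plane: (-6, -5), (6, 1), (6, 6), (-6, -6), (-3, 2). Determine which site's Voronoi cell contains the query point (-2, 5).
Nearest site = (-3, 2)

The Voronoi cell of site s contains exactly those query points closer to s than to any other site. Compute squared distances from q = (-2, 5) to each site:
  (-3 − -2)² + (2 − 5)² = 10
  (6 − -2)² + (6 − 5)² = 65
  (6 − -2)² + (1 − 5)² = 80
  (-6 − -2)² + (-5 − 5)² = 116
  (-6 − -2)² + (-6 − 5)² = 137
Minimum is attained by (-3, 2), so q lies in its Voronoi cell.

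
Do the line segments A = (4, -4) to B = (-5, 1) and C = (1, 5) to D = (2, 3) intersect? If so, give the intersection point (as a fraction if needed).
No (intersection of containing lines falls outside at least one segment)

Parametrize and solve: t = -3/13, s = 66/13. At least one of these is outside [0, 1], so the segments do not intersect.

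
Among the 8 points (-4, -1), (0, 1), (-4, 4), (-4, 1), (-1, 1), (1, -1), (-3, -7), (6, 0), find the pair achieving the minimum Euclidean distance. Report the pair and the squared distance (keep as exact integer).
Pair = ((0, 1), (-1, 1)); squared distance = 1

Compute all C(8, 2) = 28 pairwise squared distances (x_i − x_j)² + (y_i − y_j)². The minimum is 1, attained by the pair ((0, 1), (-1, 1)).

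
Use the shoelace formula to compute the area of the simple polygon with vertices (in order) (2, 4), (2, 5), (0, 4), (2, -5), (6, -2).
Area = 28

Shoelace formula: Area = (1/2) |Σ_i (x_i · y_{i+1} − x_{i+1} · y_i)| (indices mod n). Compute each cross term:
  (2)(5) − (2)(4) = 2
  (2)(4) − (0)(5) = 8
  (0)(-5) − (2)(4) = -8
  (2)(-2) − (6)(-5) = 26
  (6)(4) − (2)(-2) = 28
Sum = 56, so (signed) Area = 56/2 = 28, |Area| = 28.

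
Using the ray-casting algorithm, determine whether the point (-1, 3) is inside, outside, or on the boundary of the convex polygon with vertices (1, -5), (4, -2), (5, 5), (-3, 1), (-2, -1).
The point (-1, 3) lies strictly outside the polygon

Cast a horizontal ray to the right from the query point and count how many polygon edges it crosses (each edge strictly once or zero times, handled with the usual half-open convention). 
Parity of crossings → even ⇒ outside.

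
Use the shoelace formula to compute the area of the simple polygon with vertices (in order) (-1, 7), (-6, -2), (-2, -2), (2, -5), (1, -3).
Area = 69/2

Shoelace formula: Area = (1/2) |Σ_i (x_i · y_{i+1} − x_{i+1} · y_i)| (indices mod n). Compute each cross term:
  (-1)(-2) − (-6)(7) = 44
  (-6)(-2) − (-2)(-2) = 8
  (-2)(-5) − (2)(-2) = 14
  (2)(-3) − (1)(-5) = -1
  (1)(7) − (-1)(-3) = 4
Sum = 69, so (signed) Area = 69/2 = 69/2, |Area| = 69/2.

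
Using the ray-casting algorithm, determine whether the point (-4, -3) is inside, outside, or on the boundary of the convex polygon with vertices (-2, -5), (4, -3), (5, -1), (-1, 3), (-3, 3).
The point (-4, -3) lies strictly outside the polygon

Cast a horizontal ray to the right from the query point and count how many polygon edges it crosses (each edge strictly once or zero times, handled with the usual half-open convention). 
Parity of crossings → even ⇒ outside.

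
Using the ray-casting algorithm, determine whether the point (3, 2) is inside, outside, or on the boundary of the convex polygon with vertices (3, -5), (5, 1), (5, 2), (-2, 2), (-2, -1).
The point (3, 2) lies on the polygon boundary

Boundary check: the query satisfies the collinearity and bounding-box conditions for some polygon edge, so it lies exactly on the boundary.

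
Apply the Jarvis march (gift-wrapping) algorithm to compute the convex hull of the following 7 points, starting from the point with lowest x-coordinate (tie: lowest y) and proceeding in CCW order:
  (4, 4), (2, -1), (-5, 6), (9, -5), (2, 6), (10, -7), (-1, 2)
Hull (CCW) = [(-5, 6), (2, -1), (10, -7), (9, -5), (4, 4), (2, 6)]

Jarvis march: at each step, from the current hull vertex p, select the next vertex q as the point such that every other point lies strictly to the left of (or on) the directed line p → q. (Equivalently: for every other point r, the cross product (q − p) × (r − p) ≥ 0.)
Starting point (lowest x, tie lowest y): (-5, 6). Wrap until returning to start. Resulting hull: (-5, 6), (2, -1), (10, -7), (9, -5), (4, 4), (2, 6).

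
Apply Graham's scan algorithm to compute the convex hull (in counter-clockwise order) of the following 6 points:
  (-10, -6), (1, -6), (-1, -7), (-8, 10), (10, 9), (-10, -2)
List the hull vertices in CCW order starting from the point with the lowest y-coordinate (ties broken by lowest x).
Hull (CCW) = [(-1, -7), (1, -6), (10, 9), (-8, 10), (-10, -2), (-10, -6)]

Graham scan procedure:
  1. Find the pivot p₀ = point with lowest y (tie → lowest x): (-1, -7).
  2. Sort the remaining points by polar angle around p₀.
  3. Walk through sorted points, maintaining a stack; pop the top while the last three entries make a non-left turn (cross product ≤ 0).
  4. Final stack is the convex hull in CCW order: (-1, -7), (1, -6), (10, 9), (-8, 10), (-10, -2), (-10, -6).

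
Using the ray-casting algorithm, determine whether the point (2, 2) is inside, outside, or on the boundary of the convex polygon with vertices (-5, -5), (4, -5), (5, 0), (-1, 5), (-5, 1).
The point (2, 2) lies strictly inside the polygon

Cast a horizontal ray to the right from the query point and count how many polygon edges it crosses (each edge strictly once or zero times, handled with the usual half-open convention). 
Parity of crossings → odd ⇒ inside.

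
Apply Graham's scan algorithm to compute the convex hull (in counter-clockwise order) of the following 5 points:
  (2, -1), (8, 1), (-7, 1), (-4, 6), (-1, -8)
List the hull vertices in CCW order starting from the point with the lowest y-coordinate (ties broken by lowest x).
Hull (CCW) = [(-1, -8), (8, 1), (-4, 6), (-7, 1)]

Graham scan procedure:
  1. Find the pivot p₀ = point with lowest y (tie → lowest x): (-1, -8).
  2. Sort the remaining points by polar angle around p₀.
  3. Walk through sorted points, maintaining a stack; pop the top while the last three entries make a non-left turn (cross product ≤ 0).
  4. Final stack is the convex hull in CCW order: (-1, -8), (8, 1), (-4, 6), (-7, 1).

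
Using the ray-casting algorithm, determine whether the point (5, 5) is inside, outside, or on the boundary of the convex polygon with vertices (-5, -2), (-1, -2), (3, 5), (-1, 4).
The point (5, 5) lies strictly outside the polygon

Cast a horizontal ray to the right from the query point and count how many polygon edges it crosses (each edge strictly once or zero times, handled with the usual half-open convention). 
Parity of crossings → even ⇒ outside.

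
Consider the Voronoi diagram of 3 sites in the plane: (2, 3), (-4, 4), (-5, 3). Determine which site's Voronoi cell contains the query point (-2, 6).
Nearest site = (-4, 4)

The Voronoi cell of site s contains exactly those query points closer to s than to any other site. Compute squared distances from q = (-2, 6) to each site:
  (-4 − -2)² + (4 − 6)² = 8
  (-5 − -2)² + (3 − 6)² = 18
  (2 − -2)² + (3 − 6)² = 25
Minimum is attained by (-4, 4), so q lies in its Voronoi cell.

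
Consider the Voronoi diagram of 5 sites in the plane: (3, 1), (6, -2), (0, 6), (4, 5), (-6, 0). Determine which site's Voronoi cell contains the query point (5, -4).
Nearest site = (6, -2)

The Voronoi cell of site s contains exactly those query points closer to s than to any other site. Compute squared distances from q = (5, -4) to each site:
  (6 − 5)² + (-2 − -4)² = 5
  (3 − 5)² + (1 − -4)² = 29
  (4 − 5)² + (5 − -4)² = 82
  (0 − 5)² + (6 − -4)² = 125
  (-6 − 5)² + (0 − -4)² = 137
Minimum is attained by (6, -2), so q lies in its Voronoi cell.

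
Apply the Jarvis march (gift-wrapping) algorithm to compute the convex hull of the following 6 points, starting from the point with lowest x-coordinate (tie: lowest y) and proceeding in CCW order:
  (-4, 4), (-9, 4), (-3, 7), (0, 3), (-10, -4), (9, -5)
Hull (CCW) = [(-10, -4), (9, -5), (-3, 7), (-9, 4)]

Jarvis march: at each step, from the current hull vertex p, select the next vertex q as the point such that every other point lies strictly to the left of (or on) the directed line p → q. (Equivalently: for every other point r, the cross product (q − p) × (r − p) ≥ 0.)
Starting point (lowest x, tie lowest y): (-10, -4). Wrap until returning to start. Resulting hull: (-10, -4), (9, -5), (-3, 7), (-9, 4).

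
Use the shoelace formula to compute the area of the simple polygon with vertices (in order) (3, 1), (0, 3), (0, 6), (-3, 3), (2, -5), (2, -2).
Area = 25

Shoelace formula: Area = (1/2) |Σ_i (x_i · y_{i+1} − x_{i+1} · y_i)| (indices mod n). Compute each cross term:
  (3)(3) − (0)(1) = 9
  (0)(6) − (0)(3) = 0
  (0)(3) − (-3)(6) = 18
  (-3)(-5) − (2)(3) = 9
  (2)(-2) − (2)(-5) = 6
  (2)(1) − (3)(-2) = 8
Sum = 50, so (signed) Area = 50/2 = 25, |Area| = 25.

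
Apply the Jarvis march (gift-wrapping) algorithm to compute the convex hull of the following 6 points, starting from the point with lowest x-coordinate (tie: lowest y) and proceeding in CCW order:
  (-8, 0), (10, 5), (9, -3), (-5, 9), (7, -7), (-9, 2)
Hull (CCW) = [(-9, 2), (-8, 0), (7, -7), (9, -3), (10, 5), (-5, 9)]

Jarvis march: at each step, from the current hull vertex p, select the next vertex q as the point such that every other point lies strictly to the left of (or on) the directed line p → q. (Equivalently: for every other point r, the cross product (q − p) × (r − p) ≥ 0.)
Starting point (lowest x, tie lowest y): (-9, 2). Wrap until returning to start. Resulting hull: (-9, 2), (-8, 0), (7, -7), (9, -3), (10, 5), (-5, 9).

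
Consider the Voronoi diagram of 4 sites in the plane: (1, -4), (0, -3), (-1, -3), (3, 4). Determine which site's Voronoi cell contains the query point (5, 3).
Nearest site = (3, 4)

The Voronoi cell of site s contains exactly those query points closer to s than to any other site. Compute squared distances from q = (5, 3) to each site:
  (3 − 5)² + (4 − 3)² = 5
  (0 − 5)² + (-3 − 3)² = 61
  (1 − 5)² + (-4 − 3)² = 65
  (-1 − 5)² + (-3 − 3)² = 72
Minimum is attained by (3, 4), so q lies in its Voronoi cell.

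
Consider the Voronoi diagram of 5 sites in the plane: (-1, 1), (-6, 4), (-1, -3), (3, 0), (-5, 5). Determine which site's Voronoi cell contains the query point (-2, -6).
Nearest site = (-1, -3)

The Voronoi cell of site s contains exactly those query points closer to s than to any other site. Compute squared distances from q = (-2, -6) to each site:
  (-1 − -2)² + (-3 − -6)² = 10
  (-1 − -2)² + (1 − -6)² = 50
  (3 − -2)² + (0 − -6)² = 61
  (-6 − -2)² + (4 − -6)² = 116
  (-5 − -2)² + (5 − -6)² = 130
Minimum is attained by (-1, -3), so q lies in its Voronoi cell.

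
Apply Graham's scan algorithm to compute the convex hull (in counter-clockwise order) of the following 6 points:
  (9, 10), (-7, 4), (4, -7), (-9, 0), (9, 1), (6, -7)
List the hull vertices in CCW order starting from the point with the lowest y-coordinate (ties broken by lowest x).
Hull (CCW) = [(4, -7), (6, -7), (9, 1), (9, 10), (-7, 4), (-9, 0)]

Graham scan procedure:
  1. Find the pivot p₀ = point with lowest y (tie → lowest x): (4, -7).
  2. Sort the remaining points by polar angle around p₀.
  3. Walk through sorted points, maintaining a stack; pop the top while the last three entries make a non-left turn (cross product ≤ 0).
  4. Final stack is the convex hull in CCW order: (4, -7), (6, -7), (9, 1), (9, 10), (-7, 4), (-9, 0).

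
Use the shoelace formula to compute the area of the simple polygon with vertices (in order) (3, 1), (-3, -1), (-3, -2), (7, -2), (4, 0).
Area = 35/2

Shoelace formula: Area = (1/2) |Σ_i (x_i · y_{i+1} − x_{i+1} · y_i)| (indices mod n). Compute each cross term:
  (3)(-1) − (-3)(1) = 0
  (-3)(-2) − (-3)(-1) = 3
  (-3)(-2) − (7)(-2) = 20
  (7)(0) − (4)(-2) = 8
  (4)(1) − (3)(0) = 4
Sum = 35, so (signed) Area = 35/2 = 35/2, |Area| = 35/2.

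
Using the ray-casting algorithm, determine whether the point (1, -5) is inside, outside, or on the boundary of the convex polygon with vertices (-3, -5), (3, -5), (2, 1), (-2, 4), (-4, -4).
The point (1, -5) lies on the polygon boundary

Boundary check: the query satisfies the collinearity and bounding-box conditions for some polygon edge, so it lies exactly on the boundary.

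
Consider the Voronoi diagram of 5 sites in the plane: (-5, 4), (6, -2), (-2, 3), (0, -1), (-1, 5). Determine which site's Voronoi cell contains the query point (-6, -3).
Nearest site = (0, -1)

The Voronoi cell of site s contains exactly those query points closer to s than to any other site. Compute squared distances from q = (-6, -3) to each site:
  (0 − -6)² + (-1 − -3)² = 40
  (-5 − -6)² + (4 − -3)² = 50
  (-2 − -6)² + (3 − -3)² = 52
  (-1 − -6)² + (5 − -3)² = 89
  (6 − -6)² + (-2 − -3)² = 145
Minimum is attained by (0, -1), so q lies in its Voronoi cell.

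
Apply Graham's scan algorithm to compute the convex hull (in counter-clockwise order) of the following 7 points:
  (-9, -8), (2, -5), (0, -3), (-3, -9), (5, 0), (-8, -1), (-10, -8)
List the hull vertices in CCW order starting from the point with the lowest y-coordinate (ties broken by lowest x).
Hull (CCW) = [(-3, -9), (2, -5), (5, 0), (-8, -1), (-10, -8)]

Graham scan procedure:
  1. Find the pivot p₀ = point with lowest y (tie → lowest x): (-3, -9).
  2. Sort the remaining points by polar angle around p₀.
  3. Walk through sorted points, maintaining a stack; pop the top while the last three entries make a non-left turn (cross product ≤ 0).
  4. Final stack is the convex hull in CCW order: (-3, -9), (2, -5), (5, 0), (-8, -1), (-10, -8).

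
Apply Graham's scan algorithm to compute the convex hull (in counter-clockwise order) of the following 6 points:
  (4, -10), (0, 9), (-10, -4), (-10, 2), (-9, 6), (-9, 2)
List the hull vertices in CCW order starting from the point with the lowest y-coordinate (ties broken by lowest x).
Hull (CCW) = [(4, -10), (0, 9), (-9, 6), (-10, 2), (-10, -4)]

Graham scan procedure:
  1. Find the pivot p₀ = point with lowest y (tie → lowest x): (4, -10).
  2. Sort the remaining points by polar angle around p₀.
  3. Walk through sorted points, maintaining a stack; pop the top while the last three entries make a non-left turn (cross product ≤ 0).
  4. Final stack is the convex hull in CCW order: (4, -10), (0, 9), (-9, 6), (-10, 2), (-10, -4).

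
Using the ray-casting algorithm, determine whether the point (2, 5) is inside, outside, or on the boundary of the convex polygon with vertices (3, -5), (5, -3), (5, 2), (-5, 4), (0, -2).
The point (2, 5) lies strictly outside the polygon

Cast a horizontal ray to the right from the query point and count how many polygon edges it crosses (each edge strictly once or zero times, handled with the usual half-open convention). 
Parity of crossings → even ⇒ outside.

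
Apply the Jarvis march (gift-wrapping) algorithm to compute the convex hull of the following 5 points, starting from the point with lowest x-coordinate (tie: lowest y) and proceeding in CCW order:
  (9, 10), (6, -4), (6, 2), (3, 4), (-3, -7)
Hull (CCW) = [(-3, -7), (6, -4), (9, 10), (3, 4)]

Jarvis march: at each step, from the current hull vertex p, select the next vertex q as the point such that every other point lies strictly to the left of (or on) the directed line p → q. (Equivalently: for every other point r, the cross product (q − p) × (r − p) ≥ 0.)
Starting point (lowest x, tie lowest y): (-3, -7). Wrap until returning to start. Resulting hull: (-3, -7), (6, -4), (9, 10), (3, 4).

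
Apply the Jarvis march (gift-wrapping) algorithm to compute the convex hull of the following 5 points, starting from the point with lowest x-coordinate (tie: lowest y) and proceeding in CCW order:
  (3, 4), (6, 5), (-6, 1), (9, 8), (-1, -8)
Hull (CCW) = [(-6, 1), (-1, -8), (9, 8)]

Jarvis march: at each step, from the current hull vertex p, select the next vertex q as the point such that every other point lies strictly to the left of (or on) the directed line p → q. (Equivalently: for every other point r, the cross product (q − p) × (r − p) ≥ 0.)
Starting point (lowest x, tie lowest y): (-6, 1). Wrap until returning to start. Resulting hull: (-6, 1), (-1, -8), (9, 8).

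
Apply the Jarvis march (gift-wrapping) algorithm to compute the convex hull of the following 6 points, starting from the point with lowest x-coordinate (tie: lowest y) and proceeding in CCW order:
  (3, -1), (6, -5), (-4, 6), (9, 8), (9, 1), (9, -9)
Hull (CCW) = [(-4, 6), (9, -9), (9, 8)]

Jarvis march: at each step, from the current hull vertex p, select the next vertex q as the point such that every other point lies strictly to the left of (or on) the directed line p → q. (Equivalently: for every other point r, the cross product (q − p) × (r − p) ≥ 0.)
Starting point (lowest x, tie lowest y): (-4, 6). Wrap until returning to start. Resulting hull: (-4, 6), (9, -9), (9, 8).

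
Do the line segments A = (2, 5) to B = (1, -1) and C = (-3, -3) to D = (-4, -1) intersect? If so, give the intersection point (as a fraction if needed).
No (intersection of containing lines falls outside at least one segment)

Parametrize and solve: t = 9/4, s = -11/4. At least one of these is outside [0, 1], so the segments do not intersect.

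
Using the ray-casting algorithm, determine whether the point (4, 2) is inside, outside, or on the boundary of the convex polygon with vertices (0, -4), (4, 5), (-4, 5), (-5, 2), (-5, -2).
The point (4, 2) lies strictly outside the polygon

Cast a horizontal ray to the right from the query point and count how many polygon edges it crosses (each edge strictly once or zero times, handled with the usual half-open convention). 
Parity of crossings → even ⇒ outside.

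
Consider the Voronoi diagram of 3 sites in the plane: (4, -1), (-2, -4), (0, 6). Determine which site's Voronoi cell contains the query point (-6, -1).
Nearest site = (-2, -4)

The Voronoi cell of site s contains exactly those query points closer to s than to any other site. Compute squared distances from q = (-6, -1) to each site:
  (-2 − -6)² + (-4 − -1)² = 25
  (0 − -6)² + (6 − -1)² = 85
  (4 − -6)² + (-1 − -1)² = 100
Minimum is attained by (-2, -4), so q lies in its Voronoi cell.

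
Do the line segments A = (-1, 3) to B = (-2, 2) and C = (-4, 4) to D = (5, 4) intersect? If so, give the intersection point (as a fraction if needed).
No (intersection of containing lines falls outside at least one segment)

Parametrize and solve: t = -1, s = 4/9. At least one of these is outside [0, 1], so the segments do not intersect.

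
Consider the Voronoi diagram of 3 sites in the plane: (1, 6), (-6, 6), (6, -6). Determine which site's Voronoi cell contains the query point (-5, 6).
Nearest site = (-6, 6)

The Voronoi cell of site s contains exactly those query points closer to s than to any other site. Compute squared distances from q = (-5, 6) to each site:
  (-6 − -5)² + (6 − 6)² = 1
  (1 − -5)² + (6 − 6)² = 36
  (6 − -5)² + (-6 − 6)² = 265
Minimum is attained by (-6, 6), so q lies in its Voronoi cell.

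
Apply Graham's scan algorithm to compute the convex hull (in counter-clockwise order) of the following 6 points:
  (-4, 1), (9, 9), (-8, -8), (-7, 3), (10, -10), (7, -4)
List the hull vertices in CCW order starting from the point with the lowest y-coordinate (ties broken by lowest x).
Hull (CCW) = [(10, -10), (9, 9), (-7, 3), (-8, -8)]

Graham scan procedure:
  1. Find the pivot p₀ = point with lowest y (tie → lowest x): (10, -10).
  2. Sort the remaining points by polar angle around p₀.
  3. Walk through sorted points, maintaining a stack; pop the top while the last three entries make a non-left turn (cross product ≤ 0).
  4. Final stack is the convex hull in CCW order: (10, -10), (9, 9), (-7, 3), (-8, -8).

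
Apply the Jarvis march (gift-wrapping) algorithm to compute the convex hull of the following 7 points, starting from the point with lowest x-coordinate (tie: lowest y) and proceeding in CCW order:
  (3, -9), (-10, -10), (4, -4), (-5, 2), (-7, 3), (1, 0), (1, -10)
Hull (CCW) = [(-10, -10), (1, -10), (3, -9), (4, -4), (1, 0), (-7, 3)]

Jarvis march: at each step, from the current hull vertex p, select the next vertex q as the point such that every other point lies strictly to the left of (or on) the directed line p → q. (Equivalently: for every other point r, the cross product (q − p) × (r − p) ≥ 0.)
Starting point (lowest x, tie lowest y): (-10, -10). Wrap until returning to start. Resulting hull: (-10, -10), (1, -10), (3, -9), (4, -4), (1, 0), (-7, 3).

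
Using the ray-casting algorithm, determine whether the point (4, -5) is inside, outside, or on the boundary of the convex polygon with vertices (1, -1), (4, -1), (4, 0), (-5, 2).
The point (4, -5) lies strictly outside the polygon

Cast a horizontal ray to the right from the query point and count how many polygon edges it crosses (each edge strictly once or zero times, handled with the usual half-open convention). 
Parity of crossings → even ⇒ outside.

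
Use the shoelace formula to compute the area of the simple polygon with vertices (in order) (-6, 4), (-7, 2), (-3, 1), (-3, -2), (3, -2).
Area = 18

Shoelace formula: Area = (1/2) |Σ_i (x_i · y_{i+1} − x_{i+1} · y_i)| (indices mod n). Compute each cross term:
  (-6)(2) − (-7)(4) = 16
  (-7)(1) − (-3)(2) = -1
  (-3)(-2) − (-3)(1) = 9
  (-3)(-2) − (3)(-2) = 12
  (3)(4) − (-6)(-2) = 0
Sum = 36, so (signed) Area = 36/2 = 18, |Area| = 18.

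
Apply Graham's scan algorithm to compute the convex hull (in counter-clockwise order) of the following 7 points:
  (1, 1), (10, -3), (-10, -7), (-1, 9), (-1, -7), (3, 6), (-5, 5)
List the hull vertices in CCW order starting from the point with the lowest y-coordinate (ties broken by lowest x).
Hull (CCW) = [(-10, -7), (-1, -7), (10, -3), (3, 6), (-1, 9), (-5, 5)]

Graham scan procedure:
  1. Find the pivot p₀ = point with lowest y (tie → lowest x): (-10, -7).
  2. Sort the remaining points by polar angle around p₀.
  3. Walk through sorted points, maintaining a stack; pop the top while the last three entries make a non-left turn (cross product ≤ 0).
  4. Final stack is the convex hull in CCW order: (-10, -7), (-1, -7), (10, -3), (3, 6), (-1, 9), (-5, 5).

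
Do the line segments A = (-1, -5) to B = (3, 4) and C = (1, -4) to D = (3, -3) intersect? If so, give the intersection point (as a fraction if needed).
No (intersection of containing lines falls outside at least one segment)

Parametrize and solve: t = 0, s = -1. At least one of these is outside [0, 1], so the segments do not intersect.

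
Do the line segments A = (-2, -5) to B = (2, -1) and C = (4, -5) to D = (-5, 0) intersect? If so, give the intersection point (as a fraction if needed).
Yes; intersection at (1/7, -20/7) (t = 15/28 on AB, s = 3/7 on CD)

Parametrize AB as A + t(B − A) = (-2 + 4 t, -5 + 4 t) and CD as C + s(D − C) = (4 + -9 s, -5 + 5 s). Solve the linear system for (t, s). Determinant = -56 ≠ 0, so a unique intersection of the containing lines exists. Solution: t = 15/28, s = 3/7 — both in [0, 1], so the segments cross. Intersection point: (1/7, -20/7).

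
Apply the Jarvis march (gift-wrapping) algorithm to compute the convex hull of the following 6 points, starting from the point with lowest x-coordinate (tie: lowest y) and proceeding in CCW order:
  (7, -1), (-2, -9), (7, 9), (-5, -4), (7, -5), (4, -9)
Hull (CCW) = [(-5, -4), (-2, -9), (4, -9), (7, -5), (7, 9)]

Jarvis march: at each step, from the current hull vertex p, select the next vertex q as the point such that every other point lies strictly to the left of (or on) the directed line p → q. (Equivalently: for every other point r, the cross product (q − p) × (r − p) ≥ 0.)
Starting point (lowest x, tie lowest y): (-5, -4). Wrap until returning to start. Resulting hull: (-5, -4), (-2, -9), (4, -9), (7, -5), (7, 9).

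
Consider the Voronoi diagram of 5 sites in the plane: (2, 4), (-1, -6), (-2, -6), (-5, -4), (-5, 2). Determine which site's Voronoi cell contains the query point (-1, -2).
Nearest site = (-1, -6)

The Voronoi cell of site s contains exactly those query points closer to s than to any other site. Compute squared distances from q = (-1, -2) to each site:
  (-1 − -1)² + (-6 − -2)² = 16
  (-2 − -1)² + (-6 − -2)² = 17
  (-5 − -1)² + (-4 − -2)² = 20
  (-5 − -1)² + (2 − -2)² = 32
  (2 − -1)² + (4 − -2)² = 45
Minimum is attained by (-1, -6), so q lies in its Voronoi cell.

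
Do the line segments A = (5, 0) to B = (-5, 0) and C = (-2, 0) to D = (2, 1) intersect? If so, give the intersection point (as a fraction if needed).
Yes; intersection at (-2, 0) (t = 7/10 on AB, s = 0 on CD)

Parametrize AB as A + t(B − A) = (5 + -10 t, 0 + 0 t) and CD as C + s(D − C) = (-2 + 4 s, 0 + 1 s). Solve the linear system for (t, s). Determinant = 10 ≠ 0, so a unique intersection of the containing lines exists. Solution: t = 7/10, s = 0 — both in [0, 1], so the segments cross. Intersection point: (-2, 0).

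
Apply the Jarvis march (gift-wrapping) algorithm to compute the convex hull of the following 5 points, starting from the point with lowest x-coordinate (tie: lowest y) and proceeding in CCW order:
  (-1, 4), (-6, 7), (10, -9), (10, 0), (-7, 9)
Hull (CCW) = [(-7, 9), (-6, 7), (10, -9), (10, 0)]

Jarvis march: at each step, from the current hull vertex p, select the next vertex q as the point such that every other point lies strictly to the left of (or on) the directed line p → q. (Equivalently: for every other point r, the cross product (q − p) × (r − p) ≥ 0.)
Starting point (lowest x, tie lowest y): (-7, 9). Wrap until returning to start. Resulting hull: (-7, 9), (-6, 7), (10, -9), (10, 0).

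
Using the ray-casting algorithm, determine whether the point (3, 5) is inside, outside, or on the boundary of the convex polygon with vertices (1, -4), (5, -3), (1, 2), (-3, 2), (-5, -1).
The point (3, 5) lies strictly outside the polygon

Cast a horizontal ray to the right from the query point and count how many polygon edges it crosses (each edge strictly once or zero times, handled with the usual half-open convention). 
Parity of crossings → even ⇒ outside.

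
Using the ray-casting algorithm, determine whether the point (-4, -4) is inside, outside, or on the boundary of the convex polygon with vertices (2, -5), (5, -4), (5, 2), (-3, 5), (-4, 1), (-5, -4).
The point (-4, -4) lies strictly inside the polygon

Cast a horizontal ray to the right from the query point and count how many polygon edges it crosses (each edge strictly once or zero times, handled with the usual half-open convention). 
Parity of crossings → odd ⇒ inside.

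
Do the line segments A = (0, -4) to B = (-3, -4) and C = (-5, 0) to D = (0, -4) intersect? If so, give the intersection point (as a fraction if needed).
Yes; intersection at (0, -4) (t = 0 on AB, s = 1 on CD)

Parametrize AB as A + t(B − A) = (0 + -3 t, -4 + 0 t) and CD as C + s(D − C) = (-5 + 5 s, 0 + -4 s). Solve the linear system for (t, s). Determinant = -12 ≠ 0, so a unique intersection of the containing lines exists. Solution: t = 0, s = 1 — both in [0, 1], so the segments cross. Intersection point: (0, -4).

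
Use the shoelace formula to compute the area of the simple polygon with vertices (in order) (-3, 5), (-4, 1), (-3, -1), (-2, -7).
Area = 6

Shoelace formula: Area = (1/2) |Σ_i (x_i · y_{i+1} − x_{i+1} · y_i)| (indices mod n). Compute each cross term:
  (-3)(1) − (-4)(5) = 17
  (-4)(-1) − (-3)(1) = 7
  (-3)(-7) − (-2)(-1) = 19
  (-2)(5) − (-3)(-7) = -31
Sum = 12, so (signed) Area = 12/2 = 6, |Area| = 6.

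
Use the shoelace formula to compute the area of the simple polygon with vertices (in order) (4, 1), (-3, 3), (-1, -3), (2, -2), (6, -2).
Area = 57/2

Shoelace formula: Area = (1/2) |Σ_i (x_i · y_{i+1} − x_{i+1} · y_i)| (indices mod n). Compute each cross term:
  (4)(3) − (-3)(1) = 15
  (-3)(-3) − (-1)(3) = 12
  (-1)(-2) − (2)(-3) = 8
  (2)(-2) − (6)(-2) = 8
  (6)(1) − (4)(-2) = 14
Sum = 57, so (signed) Area = 57/2 = 57/2, |Area| = 57/2.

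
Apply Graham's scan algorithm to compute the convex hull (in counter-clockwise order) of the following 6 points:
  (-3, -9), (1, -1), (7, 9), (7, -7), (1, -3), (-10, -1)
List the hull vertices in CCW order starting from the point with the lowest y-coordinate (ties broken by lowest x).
Hull (CCW) = [(-3, -9), (7, -7), (7, 9), (-10, -1)]

Graham scan procedure:
  1. Find the pivot p₀ = point with lowest y (tie → lowest x): (-3, -9).
  2. Sort the remaining points by polar angle around p₀.
  3. Walk through sorted points, maintaining a stack; pop the top while the last three entries make a non-left turn (cross product ≤ 0).
  4. Final stack is the convex hull in CCW order: (-3, -9), (7, -7), (7, 9), (-10, -1).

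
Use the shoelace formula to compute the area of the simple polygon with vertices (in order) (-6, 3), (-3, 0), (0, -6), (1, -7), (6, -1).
Area = 43

Shoelace formula: Area = (1/2) |Σ_i (x_i · y_{i+1} − x_{i+1} · y_i)| (indices mod n). Compute each cross term:
  (-6)(0) − (-3)(3) = 9
  (-3)(-6) − (0)(0) = 18
  (0)(-7) − (1)(-6) = 6
  (1)(-1) − (6)(-7) = 41
  (6)(3) − (-6)(-1) = 12
Sum = 86, so (signed) Area = 86/2 = 43, |Area| = 43.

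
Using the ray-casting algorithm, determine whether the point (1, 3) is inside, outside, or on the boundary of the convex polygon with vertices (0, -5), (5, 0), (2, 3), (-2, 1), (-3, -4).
The point (1, 3) lies strictly outside the polygon

Cast a horizontal ray to the right from the query point and count how many polygon edges it crosses (each edge strictly once or zero times, handled with the usual half-open convention). 
Parity of crossings → even ⇒ outside.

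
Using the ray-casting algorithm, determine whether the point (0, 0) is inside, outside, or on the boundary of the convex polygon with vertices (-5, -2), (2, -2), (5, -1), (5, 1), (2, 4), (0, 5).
The point (0, 0) lies strictly inside the polygon

Cast a horizontal ray to the right from the query point and count how many polygon edges it crosses (each edge strictly once or zero times, handled with the usual half-open convention). 
Parity of crossings → odd ⇒ inside.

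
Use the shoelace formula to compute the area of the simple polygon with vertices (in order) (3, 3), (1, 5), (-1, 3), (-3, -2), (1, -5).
Area = 33

Shoelace formula: Area = (1/2) |Σ_i (x_i · y_{i+1} − x_{i+1} · y_i)| (indices mod n). Compute each cross term:
  (3)(5) − (1)(3) = 12
  (1)(3) − (-1)(5) = 8
  (-1)(-2) − (-3)(3) = 11
  (-3)(-5) − (1)(-2) = 17
  (1)(3) − (3)(-5) = 18
Sum = 66, so (signed) Area = 66/2 = 33, |Area| = 33.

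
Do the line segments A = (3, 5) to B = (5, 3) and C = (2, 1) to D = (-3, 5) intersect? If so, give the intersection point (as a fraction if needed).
No (intersection of containing lines falls outside at least one segment)

Parametrize and solve: t = 12, s = -5. At least one of these is outside [0, 1], so the segments do not intersect.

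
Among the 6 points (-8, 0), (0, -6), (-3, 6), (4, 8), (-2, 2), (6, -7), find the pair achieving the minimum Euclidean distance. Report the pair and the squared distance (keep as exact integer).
Pair = ((-3, 6), (-2, 2)); squared distance = 17

Compute all C(6, 2) = 15 pairwise squared distances (x_i − x_j)² + (y_i − y_j)². The minimum is 17, attained by the pair ((-3, 6), (-2, 2)).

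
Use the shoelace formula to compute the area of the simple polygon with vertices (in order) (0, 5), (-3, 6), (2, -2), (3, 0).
Area = 15

Shoelace formula: Area = (1/2) |Σ_i (x_i · y_{i+1} − x_{i+1} · y_i)| (indices mod n). Compute each cross term:
  (0)(6) − (-3)(5) = 15
  (-3)(-2) − (2)(6) = -6
  (2)(0) − (3)(-2) = 6
  (3)(5) − (0)(0) = 15
Sum = 30, so (signed) Area = 30/2 = 15, |Area| = 15.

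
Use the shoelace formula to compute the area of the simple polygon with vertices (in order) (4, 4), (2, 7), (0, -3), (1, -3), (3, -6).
Area = 28

Shoelace formula: Area = (1/2) |Σ_i (x_i · y_{i+1} − x_{i+1} · y_i)| (indices mod n). Compute each cross term:
  (4)(7) − (2)(4) = 20
  (2)(-3) − (0)(7) = -6
  (0)(-3) − (1)(-3) = 3
  (1)(-6) − (3)(-3) = 3
  (3)(4) − (4)(-6) = 36
Sum = 56, so (signed) Area = 56/2 = 28, |Area| = 28.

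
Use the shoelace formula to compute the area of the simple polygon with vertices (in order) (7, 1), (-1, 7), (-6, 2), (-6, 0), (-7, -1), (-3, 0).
Area = 51

Shoelace formula: Area = (1/2) |Σ_i (x_i · y_{i+1} − x_{i+1} · y_i)| (indices mod n). Compute each cross term:
  (7)(7) − (-1)(1) = 50
  (-1)(2) − (-6)(7) = 40
  (-6)(0) − (-6)(2) = 12
  (-6)(-1) − (-7)(0) = 6
  (-7)(0) − (-3)(-1) = -3
  (-3)(1) − (7)(0) = -3
Sum = 102, so (signed) Area = 102/2 = 51, |Area| = 51.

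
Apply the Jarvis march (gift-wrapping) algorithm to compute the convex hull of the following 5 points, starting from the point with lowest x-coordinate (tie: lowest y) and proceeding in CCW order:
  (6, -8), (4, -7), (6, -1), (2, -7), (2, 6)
Hull (CCW) = [(2, -7), (6, -8), (6, -1), (2, 6)]

Jarvis march: at each step, from the current hull vertex p, select the next vertex q as the point such that every other point lies strictly to the left of (or on) the directed line p → q. (Equivalently: for every other point r, the cross product (q − p) × (r − p) ≥ 0.)
Starting point (lowest x, tie lowest y): (2, -7). Wrap until returning to start. Resulting hull: (2, -7), (6, -8), (6, -1), (2, 6).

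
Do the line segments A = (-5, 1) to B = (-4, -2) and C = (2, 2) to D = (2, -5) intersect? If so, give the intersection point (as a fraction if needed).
No (intersection of containing lines falls outside at least one segment)

Parametrize and solve: t = 7, s = 22/7. At least one of these is outside [0, 1], so the segments do not intersect.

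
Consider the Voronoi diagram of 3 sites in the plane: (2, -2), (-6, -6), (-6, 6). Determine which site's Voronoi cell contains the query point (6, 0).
Nearest site = (2, -2)

The Voronoi cell of site s contains exactly those query points closer to s than to any other site. Compute squared distances from q = (6, 0) to each site:
  (2 − 6)² + (-2 − 0)² = 20
  (-6 − 6)² + (-6 − 0)² = 180
  (-6 − 6)² + (6 − 0)² = 180
Minimum is attained by (2, -2), so q lies in its Voronoi cell.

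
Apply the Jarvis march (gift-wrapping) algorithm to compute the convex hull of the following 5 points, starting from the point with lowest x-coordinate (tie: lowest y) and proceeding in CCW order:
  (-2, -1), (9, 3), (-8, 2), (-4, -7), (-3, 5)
Hull (CCW) = [(-8, 2), (-4, -7), (9, 3), (-3, 5)]

Jarvis march: at each step, from the current hull vertex p, select the next vertex q as the point such that every other point lies strictly to the left of (or on) the directed line p → q. (Equivalently: for every other point r, the cross product (q − p) × (r − p) ≥ 0.)
Starting point (lowest x, tie lowest y): (-8, 2). Wrap until returning to start. Resulting hull: (-8, 2), (-4, -7), (9, 3), (-3, 5).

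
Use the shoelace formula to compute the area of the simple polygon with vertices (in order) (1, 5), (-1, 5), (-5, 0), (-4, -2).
Area = 27/2

Shoelace formula: Area = (1/2) |Σ_i (x_i · y_{i+1} − x_{i+1} · y_i)| (indices mod n). Compute each cross term:
  (1)(5) − (-1)(5) = 10
  (-1)(0) − (-5)(5) = 25
  (-5)(-2) − (-4)(0) = 10
  (-4)(5) − (1)(-2) = -18
Sum = 27, so (signed) Area = 27/2 = 27/2, |Area| = 27/2.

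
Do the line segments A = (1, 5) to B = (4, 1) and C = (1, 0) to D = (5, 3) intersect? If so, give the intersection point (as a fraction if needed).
Yes; intersection at (17/5, 9/5) (t = 4/5 on AB, s = 3/5 on CD)

Parametrize AB as A + t(B − A) = (1 + 3 t, 5 + -4 t) and CD as C + s(D − C) = (1 + 4 s, 0 + 3 s). Solve the linear system for (t, s). Determinant = -25 ≠ 0, so a unique intersection of the containing lines exists. Solution: t = 4/5, s = 3/5 — both in [0, 1], so the segments cross. Intersection point: (17/5, 9/5).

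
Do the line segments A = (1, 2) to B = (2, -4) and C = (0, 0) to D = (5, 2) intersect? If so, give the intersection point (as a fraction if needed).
Yes; intersection at (5/4, 1/2) (t = 1/4 on AB, s = 1/4 on CD)

Parametrize AB as A + t(B − A) = (1 + 1 t, 2 + -6 t) and CD as C + s(D − C) = (0 + 5 s, 0 + 2 s). Solve the linear system for (t, s). Determinant = -32 ≠ 0, so a unique intersection of the containing lines exists. Solution: t = 1/4, s = 1/4 — both in [0, 1], so the segments cross. Intersection point: (5/4, 1/2).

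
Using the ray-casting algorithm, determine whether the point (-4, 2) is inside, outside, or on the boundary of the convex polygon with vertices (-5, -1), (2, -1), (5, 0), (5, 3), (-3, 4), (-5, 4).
The point (-4, 2) lies strictly inside the polygon

Cast a horizontal ray to the right from the query point and count how many polygon edges it crosses (each edge strictly once or zero times, handled with the usual half-open convention). 
Parity of crossings → odd ⇒ inside.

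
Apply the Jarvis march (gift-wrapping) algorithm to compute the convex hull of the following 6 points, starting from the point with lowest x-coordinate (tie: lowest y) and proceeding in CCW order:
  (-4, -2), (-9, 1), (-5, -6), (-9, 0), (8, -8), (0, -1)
Hull (CCW) = [(-9, 0), (-5, -6), (8, -8), (0, -1), (-9, 1)]

Jarvis march: at each step, from the current hull vertex p, select the next vertex q as the point such that every other point lies strictly to the left of (or on) the directed line p → q. (Equivalently: for every other point r, the cross product (q − p) × (r − p) ≥ 0.)
Starting point (lowest x, tie lowest y): (-9, 0). Wrap until returning to start. Resulting hull: (-9, 0), (-5, -6), (8, -8), (0, -1), (-9, 1).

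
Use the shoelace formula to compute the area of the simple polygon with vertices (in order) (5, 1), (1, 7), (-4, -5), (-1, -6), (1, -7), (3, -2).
Area = 121/2

Shoelace formula: Area = (1/2) |Σ_i (x_i · y_{i+1} − x_{i+1} · y_i)| (indices mod n). Compute each cross term:
  (5)(7) − (1)(1) = 34
  (1)(-5) − (-4)(7) = 23
  (-4)(-6) − (-1)(-5) = 19
  (-1)(-7) − (1)(-6) = 13
  (1)(-2) − (3)(-7) = 19
  (3)(1) − (5)(-2) = 13
Sum = 121, so (signed) Area = 121/2 = 121/2, |Area| = 121/2.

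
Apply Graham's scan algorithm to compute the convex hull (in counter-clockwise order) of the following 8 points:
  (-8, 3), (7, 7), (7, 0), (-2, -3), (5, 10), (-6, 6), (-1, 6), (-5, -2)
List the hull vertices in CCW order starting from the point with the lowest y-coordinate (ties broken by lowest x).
Hull (CCW) = [(-2, -3), (7, 0), (7, 7), (5, 10), (-6, 6), (-8, 3), (-5, -2)]

Graham scan procedure:
  1. Find the pivot p₀ = point with lowest y (tie → lowest x): (-2, -3).
  2. Sort the remaining points by polar angle around p₀.
  3. Walk through sorted points, maintaining a stack; pop the top while the last three entries make a non-left turn (cross product ≤ 0).
  4. Final stack is the convex hull in CCW order: (-2, -3), (7, 0), (7, 7), (5, 10), (-6, 6), (-8, 3), (-5, -2).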